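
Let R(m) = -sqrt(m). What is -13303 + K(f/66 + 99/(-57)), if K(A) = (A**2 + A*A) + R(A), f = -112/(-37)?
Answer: -7156511645221/538193601 - I*sqrt(910073571)/23199 ≈ -13297.0 - 1.3004*I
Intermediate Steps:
f = 112/37 (f = -112*(-1/37) = 112/37 ≈ 3.0270)
K(A) = -sqrt(A) + 2*A**2 (K(A) = (A**2 + A*A) - sqrt(A) = (A**2 + A**2) - sqrt(A) = 2*A**2 - sqrt(A) = -sqrt(A) + 2*A**2)
-13303 + K(f/66 + 99/(-57)) = -13303 + (-sqrt((112/37)/66 + 99/(-57)) + 2*((112/37)/66 + 99/(-57))**2) = -13303 + (-sqrt((112/37)*(1/66) + 99*(-1/57)) + 2*((112/37)*(1/66) + 99*(-1/57))**2) = -13303 + (-sqrt(56/1221 - 33/19) + 2*(56/1221 - 33/19)**2) = -13303 + (-sqrt(-39229/23199) + 2*(-39229/23199)**2) = -13303 + (-I*sqrt(910073571)/23199 + 2*(1538914441/538193601)) = -13303 + (-I*sqrt(910073571)/23199 + 3077828882/538193601) = -13303 + (3077828882/538193601 - I*sqrt(910073571)/23199) = -7156511645221/538193601 - I*sqrt(910073571)/23199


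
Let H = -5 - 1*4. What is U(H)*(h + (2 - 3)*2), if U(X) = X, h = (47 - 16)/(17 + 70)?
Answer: 429/29 ≈ 14.793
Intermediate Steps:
h = 31/87 ≈ 0.35632
H = -9 (H = -5 - 4 = -9)
U(H)*(h + (2 - 3)*2) = -9*(31/87 + (2 - 3)*2) = -9*(31/87 - 1*2) = -9*(31/87 - 2) = -9*(-143/87) = 429/29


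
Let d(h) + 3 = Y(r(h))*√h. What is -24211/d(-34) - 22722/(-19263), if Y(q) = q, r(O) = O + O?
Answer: 1657198643/1009541725 - 1646348*I*√34/157225 ≈ 1.6415 - 61.058*I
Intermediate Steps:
r(O) = 2*O
d(h) = -3 + 2*h^(3/2) (d(h) = -3 + (2*h)*√h = -3 + 2*h^(3/2))
-24211/d(-34) - 22722/(-19263) = -24211/(-3 + 2*(-34)^(3/2)) - 22722/(-19263) = -24211/(-3 + 2*(-34*I*√34)) - 22722*(-1/19263) = -24211/(-3 - 68*I*√34) + 7574/6421 = 7574/6421 - 24211/(-3 - 68*I*√34)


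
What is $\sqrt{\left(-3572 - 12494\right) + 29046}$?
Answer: $2 \sqrt{3245} \approx 113.93$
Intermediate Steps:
$\sqrt{\left(-3572 - 12494\right) + 29046} = \sqrt{-16066 + 29046} = \sqrt{12980} = 2 \sqrt{3245}$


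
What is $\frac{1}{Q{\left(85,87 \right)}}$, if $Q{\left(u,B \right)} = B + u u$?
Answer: $\frac{1}{7312} \approx 0.00013676$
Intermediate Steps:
$Q{\left(u,B \right)} = B + u^{2}$
$\frac{1}{Q{\left(85,87 \right)}} = \frac{1}{87 + 85^{2}} = \frac{1}{87 + 7225} = \frac{1}{7312}$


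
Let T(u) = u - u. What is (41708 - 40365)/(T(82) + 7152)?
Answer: 1343/7152 ≈ 0.18778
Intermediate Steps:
T(u) = 0
(41708 - 40365)/(T(82) + 7152) = (41708 - 40365)/(0 + 7152) = 1343/7152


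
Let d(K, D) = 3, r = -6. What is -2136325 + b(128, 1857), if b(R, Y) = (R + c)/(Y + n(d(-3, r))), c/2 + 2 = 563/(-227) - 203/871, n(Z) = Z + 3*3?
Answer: -789442718732725/369533073 ≈ -2.1363e+6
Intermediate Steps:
n(Z) = 9 + Z (n(Z) = Z + 9 = 9 + Z)
c = -1863776/197717 (c = -4 + 2*(563/(-227) - 203/871) = -4 + 2*(563*(-1/227) - 203*1/871) = -4 + 2*(-563/227 - 203/871) = -4 + 2*(-536454/197717) = -4 - 1072908/197717 = -1863776/197717 ≈ -9.4265)
b(R, Y) = (-1863776/197717 + R)/(12 + Y) (b(R, Y) = (R - 1863776/197717)/(Y + (9 + 3)) = (-1863776/197717 + R)/(Y + 12) = (-1863776/197717 + R)/(12 + Y))
-2136325 + b(128, 1857) = -2136325 + (-1863776/197717 + 128)/(12 + 1857) = -2136325 + (23444000/197717)/1869 = -2136325 + (1/1869)*(23444000/197717) = -2136325 + 23444000/369533073 = -789442718732725/369533073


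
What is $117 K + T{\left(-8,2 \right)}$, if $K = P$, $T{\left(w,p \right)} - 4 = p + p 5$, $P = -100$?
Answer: $-11684$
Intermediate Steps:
$T{\left(w,p \right)} = 4 + 6 p$ ($T{\left(w,p \right)} = 4 + \left(p + p 5\right) = 4 + \left(p + 5 p\right) = 4 + 6 p$)
$K = -100$
$117 K + T{\left(-8,2 \right)} = 117 \left(-100\right) + \left(4 + 6 \cdot 2\right) = -11700 + \left(4 + 12\right) = -11700 + 16 = -11684$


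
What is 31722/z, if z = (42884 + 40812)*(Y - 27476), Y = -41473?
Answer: -5287/961792584 ≈ -5.4970e-6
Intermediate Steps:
z = -5770755504 (z = (42884 + 40812)*(-41473 - 27476) = 83696*(-68949) = -5770755504)
31722/z = 31722/(-5770755504) = 31722*(-1/5770755504) = -5287/961792584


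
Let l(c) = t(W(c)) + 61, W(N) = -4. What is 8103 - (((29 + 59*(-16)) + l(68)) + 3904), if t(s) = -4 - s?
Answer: 5053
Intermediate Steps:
l(c) = 61 (l(c) = (-4 - 1*(-4)) + 61 = (-4 + 4) + 61 = 0 + 61 = 61)
8103 - (((29 + 59*(-16)) + l(68)) + 3904) = 8103 - (((29 + 59*(-16)) + 61) + 3904) = 8103 - (((29 - 944) + 61) + 3904) = 8103 - ((-915 + 61) + 3904) = 8103 - (-854 + 3904) = 8103 - 1*3050 = 8103 - 3050 = 5053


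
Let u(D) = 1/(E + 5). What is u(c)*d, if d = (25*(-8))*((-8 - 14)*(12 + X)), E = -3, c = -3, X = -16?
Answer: -8800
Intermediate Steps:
u(D) = ½ (u(D) = 1/(-3 + 5) = 1/2 = ½)
d = -17600 (d = (25*(-8))*((-8 - 14)*(12 - 16)) = -(-4400)*(-4) = -200*88 = -17600)
u(c)*d = (½)*(-17600) = -8800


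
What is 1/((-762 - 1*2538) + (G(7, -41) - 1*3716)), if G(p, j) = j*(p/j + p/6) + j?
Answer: -6/42587 ≈ -0.00014089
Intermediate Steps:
G(p, j) = j + j*(p/6 + p/j) (G(p, j) = j*(p/j + p*(⅙)) + j = j*(p/j + p/6) + j = j*(p/6 + p/j) + j = j + j*(p/6 + p/j))
1/((-762 - 1*2538) + (G(7, -41) - 1*3716)) = 1/((-762 - 1*2538) + ((-41 + 7 + (⅙)*(-41)*7) - 1*3716)) = 1/((-762 - 2538) + ((-41 + 7 - 287/6) - 3716)) = 1/(-3300 + (-491/6 - 3716)) = 1/(-3300 - 22787/6) = 1/(-42587/6) = -6/42587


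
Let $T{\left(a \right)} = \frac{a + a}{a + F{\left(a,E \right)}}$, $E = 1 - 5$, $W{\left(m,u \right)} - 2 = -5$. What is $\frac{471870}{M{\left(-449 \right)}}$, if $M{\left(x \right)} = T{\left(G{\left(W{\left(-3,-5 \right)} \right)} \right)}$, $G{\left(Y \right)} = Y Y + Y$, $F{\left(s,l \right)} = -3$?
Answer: $\frac{235935}{2} \approx 1.1797 \cdot 10^{5}$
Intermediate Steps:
$W{\left(m,u \right)} = -3$ ($W{\left(m,u \right)} = 2 - 5 = -3$)
$E = -4$ ($E = 1 - 5 = -4$)
$G{\left(Y \right)} = Y + Y^{2}$ ($G{\left(Y \right)} = Y^{2} + Y = Y + Y^{2}$)
$T{\left(a \right)} = \frac{2 a}{-3 + a}$ ($T{\left(a \right)} = \frac{a + a}{a - 3} = \frac{2 a}{-3 + a}$)
$M{\left(x \right)} = 4$ ($M{\left(x \right)} = \frac{2 \left(- 3 \left(1 - 3\right)\right)}{-3 - 3 \left(1 - 3\right)} = \frac{2 \left(\left(-3\right) \left(-2\right)\right)}{-3 - -6} = 2 \cdot 6 \frac{1}{-3 + 6} = 2 \cdot 6 \cdot \frac{1}{3} = 4$)
$\frac{471870}{M{\left(-449 \right)}} = \frac{471870}{4} = 471870 \cdot \frac{1}{4} = \frac{235935}{2}$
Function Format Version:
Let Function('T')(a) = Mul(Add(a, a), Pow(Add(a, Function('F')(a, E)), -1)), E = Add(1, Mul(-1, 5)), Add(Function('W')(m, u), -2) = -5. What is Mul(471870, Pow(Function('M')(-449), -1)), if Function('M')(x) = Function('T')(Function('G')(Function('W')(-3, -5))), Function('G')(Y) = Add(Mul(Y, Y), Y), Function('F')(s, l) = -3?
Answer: Rational(235935, 2) ≈ 1.1797e+5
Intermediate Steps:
Function('W')(m, u) = -3 (Function('W')(m, u) = Add(2, -5) = -3)
E = -4 (E = Add(1, -5) = -4)
Function('G')(Y) = Add(Y, Pow(Y, 2)) (Function('G')(Y) = Add(Pow(Y, 2), Y) = Add(Y, Pow(Y, 2)))
Function('T')(a) = Mul(2, a, Pow(Add(-3, a), -1)) (Function('T')(a) = Mul(Add(a, a), Pow(Add(a, -3), -1)) = Mul(Mul(2, a), Pow(Add(-3, a), -1)) = Mul(2, a, Pow(Add(-3, a), -1)))
Function('M')(x) = 4 (Function('M')(x) = Mul(2, Mul(-3, Add(1, -3)), Pow(Add(-3, Mul(-3, Add(1, -3))), -1)) = Mul(2, Mul(-3, -2), Pow(Add(-3, Mul(-3, -2)), -1)) = Mul(2, 6, Pow(Add(-3, 6), -1)) = Mul(2, 6, Pow(3, -1)) = Mul(2, 6, Rational(1, 3)) = 4)
Mul(471870, Pow(Function('M')(-449), -1)) = Mul(471870, Pow(4, -1)) = Mul(471870, Rational(1, 4)) = Rational(235935, 2)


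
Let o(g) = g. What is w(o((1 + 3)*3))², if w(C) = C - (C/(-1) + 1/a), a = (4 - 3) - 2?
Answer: 625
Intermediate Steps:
a = -1 (a = 1 - 2 = -1)
w(C) = 1 + 2*C (w(C) = C - (C/(-1) + 1/(-1)) = C - (C*(-1) + 1*(-1)) = C - (-C - 1) = C - (-1 - C) = C + (1 + C) = 1 + 2*C)
w(o((1 + 3)*3))² = (1 + 2*((1 + 3)*3))² = (1 + 2*(4*3))² = (1 + 2*12)² = (1 + 24)² = 25² = 625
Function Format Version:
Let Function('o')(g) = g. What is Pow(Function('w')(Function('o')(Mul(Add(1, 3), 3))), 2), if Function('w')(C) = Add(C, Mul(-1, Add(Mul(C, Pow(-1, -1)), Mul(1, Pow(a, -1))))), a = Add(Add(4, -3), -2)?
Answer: 625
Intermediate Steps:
a = -1 (a = Add(1, -2) = -1)
Function('w')(C) = Add(1, Mul(2, C)) (Function('w')(C) = Add(C, Mul(-1, Add(Mul(C, Pow(-1, -1)), Mul(1, Pow(-1, -1))))) = Add(C, Mul(-1, Add(Mul(C, -1), Mul(1, -1)))) = Add(C, Mul(-1, Add(Mul(-1, C), -1))) = Add(C, Mul(-1, Add(-1, Mul(-1, C)))) = Add(C, Add(1, C)) = Add(1, Mul(2, C)))
Pow(Function('w')(Function('o')(Mul(Add(1, 3), 3))), 2) = Pow(Add(1, Mul(2, Mul(Add(1, 3), 3))), 2) = Pow(Add(1, Mul(2, Mul(4, 3))), 2) = Pow(Add(1, Mul(2, 12)), 2) = Pow(Add(1, 24), 2) = Pow(25, 2) = 625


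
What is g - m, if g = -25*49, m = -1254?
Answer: 29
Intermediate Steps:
g = -1225
g - m = -1225 - 1*(-1254) = -1225 + 1254 = 29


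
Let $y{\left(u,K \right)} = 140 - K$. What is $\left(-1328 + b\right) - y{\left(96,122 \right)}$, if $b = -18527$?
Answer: $-19873$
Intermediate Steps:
$\left(-1328 + b\right) - y{\left(96,122 \right)} = \left(-1328 - 18527\right) - \left(140 - 122\right) = -19855 - \left(140 - 122\right) = -19855 - 18 = -19873$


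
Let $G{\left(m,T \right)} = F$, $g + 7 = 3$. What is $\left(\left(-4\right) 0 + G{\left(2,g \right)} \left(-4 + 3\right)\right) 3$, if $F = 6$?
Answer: $-18$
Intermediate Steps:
$g = -4$ ($g = -7 + 3 = -4$)
$G{\left(m,T \right)} = 6$
$\left(\left(-4\right) 0 + G{\left(2,g \right)} \left(-4 + 3\right)\right) 3 = \left(\left(-4\right) 0 + 6 \left(-4 + 3\right)\right) 3 = \left(0 + 6 \left(-1\right)\right) 3 = \left(0 - 6\right) 3 = \left(-6\right) 3 = -18$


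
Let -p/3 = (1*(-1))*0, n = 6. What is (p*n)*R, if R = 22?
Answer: 0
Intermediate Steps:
p = 0 (p = -3*1*(-1)*0 = -(-3)*0 = -3*0 = 0)
(p*n)*R = (0*6)*22 = 0*22 = 0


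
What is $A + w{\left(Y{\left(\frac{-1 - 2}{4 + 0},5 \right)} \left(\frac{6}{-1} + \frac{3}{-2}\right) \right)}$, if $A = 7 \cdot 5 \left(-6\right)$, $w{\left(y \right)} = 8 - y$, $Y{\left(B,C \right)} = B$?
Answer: $- \frac{1661}{8} \approx -207.63$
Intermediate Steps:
$A = -210$ ($A = 35 \left(-6\right) = -210$)
$A + w{\left(Y{\left(\frac{-1 - 2}{4 + 0},5 \right)} \left(\frac{6}{-1} + \frac{3}{-2}\right) \right)} = -210 + \left(8 - \frac{-1 - 2}{4 + 0} \left(\frac{6}{-1} + \frac{3}{-2}\right)\right) = -210 + \left(8 - - \frac{3}{4} \left(6 \left(-1\right) + 3 \left(- \frac{1}{2}\right)\right)\right) = -210 + \left(8 - \left(-3\right) \frac{1}{4} \left(-6 - \frac{3}{2}\right)\right) = -210 + \left(8 - \left(- \frac{3}{4}\right) \left(- \frac{15}{2}\right)\right) = -210 + \left(8 - \frac{45}{8}\right) = -210 + \frac{19}{8} = - \frac{1661}{8}$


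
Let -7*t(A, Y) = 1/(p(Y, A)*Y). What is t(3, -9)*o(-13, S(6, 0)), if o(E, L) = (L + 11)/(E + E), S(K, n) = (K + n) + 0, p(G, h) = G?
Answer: 17/14742 ≈ 0.0011532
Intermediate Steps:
S(K, n) = K + n
o(E, L) = (11 + L)/(2*E) (o(E, L) = (11 + L)/((2*E)) = (11 + L)*(1/(2*E)) = (11 + L)/(2*E))
t(A, Y) = -1/(7*Y²)
t(3, -9)*o(-13, S(6, 0)) = (-⅐/(-9)²)*((½)*(11 + (6 + 0))/(-13)) = (-⅐*1/81)*((½)*(-1/13)*(11 + 6)) = -(-1)*17/(1134*13) = -1/567*(-17/26) = 17/14742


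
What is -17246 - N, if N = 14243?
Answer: -31489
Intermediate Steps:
-17246 - N = -17246 - 1*14243 = -17246 - 14243 = -31489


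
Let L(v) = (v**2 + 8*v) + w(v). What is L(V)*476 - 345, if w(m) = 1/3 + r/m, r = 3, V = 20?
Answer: 3996676/15 ≈ 2.6645e+5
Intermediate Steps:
w(m) = 1/3 + 3/m
L(v) = v**2 + 8*v + (9 + v)/(3*v) (L(v) = (v**2 + 8*v) + (9 + v)/(3*v) = v**2 + 8*v + (9 + v)/(3*v))
L(V)*476 - 345 = (1/3 + 20**2 + 3/20 + 8*20)*476 - 345 = (1/3 + 400 + 3*(1/20) + 160)*476 - 345 = (1/3 + 400 + 3/20 + 160)*476 - 345 = (33629/60)*476 - 345 = 4001851/15 - 345 = 3996676/15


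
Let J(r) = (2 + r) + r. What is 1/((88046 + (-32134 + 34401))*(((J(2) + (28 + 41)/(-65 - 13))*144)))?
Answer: 13/864837288 ≈ 1.5032e-8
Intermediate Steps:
J(r) = 2 + 2*r
1/((88046 + (-32134 + 34401))*(((J(2) + (28 + 41)/(-65 - 13))*144))) = 1/((88046 + (-32134 + 34401))*((((2 + 2*2) + (28 + 41)/(-65 - 13))*144))) = 1/((88046 + 2267)*((((2 + 4) + 69/(-78))*144))) = 1/(90313*(((6 + 69*(-1/78))*144))) = 1/(90313*(((6 - 23/26)*144))) = 1/(90313*(((133/26)*144))) = 1/(90313*(9576/13)) = (1/90313)*(13/9576) = 13/864837288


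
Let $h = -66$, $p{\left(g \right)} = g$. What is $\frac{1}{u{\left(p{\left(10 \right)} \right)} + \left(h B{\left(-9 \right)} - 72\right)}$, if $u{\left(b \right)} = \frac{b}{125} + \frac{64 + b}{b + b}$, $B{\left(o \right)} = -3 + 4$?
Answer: $- \frac{50}{6711} \approx -0.0074505$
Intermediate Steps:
$B{\left(o \right)} = 1$
$u{\left(b \right)} = \frac{b}{125} + \frac{64 + b}{2 b}$ ($u{\left(b \right)} = b \frac{1}{125} + \frac{64 + b}{2 b} = \frac{b}{125} + \left(64 + b\right) \frac{1}{2 b} = \frac{b}{125} + \frac{64 + b}{2 b}$)
$\frac{1}{u{\left(p{\left(10 \right)} \right)} + \left(h B{\left(-9 \right)} - 72\right)} = \frac{1}{\left(\frac{1}{2} + \frac{32}{10} + \frac{1}{125} \cdot 10\right) - 138} = \frac{1}{\left(\frac{1}{2} + 32 \cdot \frac{1}{10} + \frac{2}{25}\right) - 138} = \frac{1}{\left(\frac{1}{2} + \frac{16}{5} + \frac{2}{25}\right) - 138} = \frac{1}{\frac{189}{50} - 138} = \frac{1}{- \frac{6711}{50}} = - \frac{50}{6711}$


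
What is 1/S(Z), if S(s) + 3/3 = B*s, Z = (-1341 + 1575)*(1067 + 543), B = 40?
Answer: 1/15069599 ≈ 6.6359e-8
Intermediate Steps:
Z = 376740 (Z = 234*1610 = 376740)
S(s) = -1 + 40*s
1/S(Z) = 1/(-1 + 40*376740) = 1/(-1 + 15069600) = 1/15069599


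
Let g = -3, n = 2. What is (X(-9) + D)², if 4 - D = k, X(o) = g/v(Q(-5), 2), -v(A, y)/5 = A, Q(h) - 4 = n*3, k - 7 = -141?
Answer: 47651409/2500 ≈ 19061.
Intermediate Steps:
k = -134 (k = 7 - 141 = -134)
Q(h) = 10 (Q(h) = 4 + 2*3 = 4 + 6 = 10)
v(A, y) = -5*A
X(o) = 3/50 (X(o) = -3/((-5*10)) = -3/(-50) = -3*(-1/50) = 3/50)
D = 138 (D = 4 - 1*(-134) = 4 + 134 = 138)
(X(-9) + D)² = (3/50 + 138)² = (6903/50)² = 47651409/2500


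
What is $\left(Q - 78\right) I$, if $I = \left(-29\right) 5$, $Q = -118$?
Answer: $28420$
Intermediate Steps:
$I = -145$
$\left(Q - 78\right) I = \left(-118 - 78\right) \left(-145\right) = \left(-196\right) \left(-145\right) = 28420$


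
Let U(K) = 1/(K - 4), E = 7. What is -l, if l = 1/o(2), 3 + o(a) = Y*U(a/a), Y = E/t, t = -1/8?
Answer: -3/47 ≈ -0.063830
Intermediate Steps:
t = -⅛ (t = -1*⅛ = -⅛ ≈ -0.12500)
U(K) = 1/(-4 + K)
Y = -56 (Y = 7/(-⅛) = 7*(-8) = -56)
o(a) = 47/3 (o(a) = -3 - 56/(-4 + a/a) = -3 - 56/(-4 + 1) = -3 - 56/(-3) = -3 - 56*(-⅓) = -3 + 56/3 = 47/3)
l = 3/47 (l = 1/(47/3) = 3/47 ≈ 0.063830)
-l = -1*3/47 = -3/47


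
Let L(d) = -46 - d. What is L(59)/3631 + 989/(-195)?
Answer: -3611534/708045 ≈ -5.1007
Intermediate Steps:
L(59)/3631 + 989/(-195) = (-46 - 1*59)/3631 + 989/(-195) = (-46 - 59)*(1/3631) + 989*(-1/195) = -105*1/3631 - 989/195 = -105/3631 - 989/195 = -3611534/708045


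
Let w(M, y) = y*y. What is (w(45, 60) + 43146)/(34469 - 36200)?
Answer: -15582/577 ≈ -27.005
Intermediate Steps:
w(M, y) = y**2
(w(45, 60) + 43146)/(34469 - 36200) = (60**2 + 43146)/(34469 - 36200) = (3600 + 43146)/(-1731) = 46746*(-1/1731) = -15582/577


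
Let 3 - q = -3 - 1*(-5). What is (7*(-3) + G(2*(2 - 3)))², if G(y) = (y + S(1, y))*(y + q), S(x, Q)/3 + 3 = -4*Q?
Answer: 1156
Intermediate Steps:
S(x, Q) = -9 - 12*Q (S(x, Q) = -9 + 3*(-4*Q) = -9 - 12*Q)
q = 1 (q = 3 - (-3 - 1*(-5)) = 3 - (-3 + 5) = 3 - 1*2 = 3 - 2 = 1)
G(y) = (1 + y)*(-9 - 11*y) (G(y) = (y + (-9 - 12*y))*(y + 1) = (-9 - 11*y)*(1 + y) = (1 + y)*(-9 - 11*y))
(7*(-3) + G(2*(2 - 3)))² = (7*(-3) + (-9 - 40*(2 - 3) - 11*4*(2 - 3)²))² = (-21 + (-9 - 40*(-1) - 11*(2*(-1))²))² = (-21 + (-9 - 20*(-2) - 11*(-2)²))² = (-21 + (-9 + 40 - 11*4))² = (-21 + (-9 + 40 - 44))² = (-21 - 13)² = (-34)² = 1156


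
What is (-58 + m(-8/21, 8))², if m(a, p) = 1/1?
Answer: 3249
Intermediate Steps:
m(a, p) = 1
(-58 + m(-8/21, 8))² = (-58 + 1)² = (-57)² = 3249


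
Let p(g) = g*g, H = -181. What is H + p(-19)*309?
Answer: 111368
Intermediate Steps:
p(g) = g²
H + p(-19)*309 = -181 + (-19)²*309 = -181 + 361*309 = -181 + 111549 = 111368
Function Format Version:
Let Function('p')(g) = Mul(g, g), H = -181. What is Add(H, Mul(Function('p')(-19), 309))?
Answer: 111368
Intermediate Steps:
Function('p')(g) = Pow(g, 2)
Add(H, Mul(Function('p')(-19), 309)) = Add(-181, Mul(Pow(-19, 2), 309)) = Add(-181, Mul(361, 309)) = Add(-181, 111549) = 111368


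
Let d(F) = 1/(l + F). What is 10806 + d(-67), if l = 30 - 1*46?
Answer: 896897/83 ≈ 10806.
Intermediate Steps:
l = -16 (l = 30 - 46 = -16)
d(F) = 1/(-16 + F)
10806 + d(-67) = 10806 + 1/(-16 - 67) = 10806 + 1/(-83) = 10806 - 1/83 = 896897/83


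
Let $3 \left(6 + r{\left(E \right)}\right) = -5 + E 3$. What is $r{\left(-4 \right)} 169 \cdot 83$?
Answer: $- \frac{490945}{3} \approx -1.6365 \cdot 10^{5}$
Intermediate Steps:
$r{\left(E \right)} = - \frac{23}{3} + E$ ($r{\left(E \right)} = -6 + \frac{-5 + E 3}{3} = -6 + \frac{-5 + 3 E}{3} = -6 + \left(- \frac{5}{3} + E\right) = - \frac{23}{3} + E$)
$r{\left(-4 \right)} 169 \cdot 83 = \left(- \frac{23}{3} - 4\right) 169 \cdot 83 = \left(- \frac{35}{3}\right) 169 \cdot 83 = \left(- \frac{5915}{3}\right) 83 = - \frac{490945}{3}$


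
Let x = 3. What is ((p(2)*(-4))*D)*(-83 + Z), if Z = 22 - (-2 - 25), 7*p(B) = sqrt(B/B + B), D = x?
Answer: 408*sqrt(3)/7 ≈ 100.95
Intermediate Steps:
D = 3
p(B) = sqrt(1 + B)/7 (p(B) = sqrt(B/B + B)/7 = sqrt(1 + B)/7)
Z = 49 (Z = 22 - 1*(-27) = 22 + 27 = 49)
((p(2)*(-4))*D)*(-83 + Z) = (((sqrt(1 + 2)/7)*(-4))*3)*(-83 + 49) = (((sqrt(3)/7)*(-4))*3)*(-34) = (-4*sqrt(3)/7*3)*(-34) = -12*sqrt(3)/7*(-34) = 408*sqrt(3)/7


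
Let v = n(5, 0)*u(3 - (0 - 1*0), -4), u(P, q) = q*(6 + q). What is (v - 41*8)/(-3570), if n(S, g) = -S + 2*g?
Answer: 48/595 ≈ 0.080672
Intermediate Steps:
v = 40 (v = (-1*5 + 2*0)*(-4*(6 - 4)) = (-5 + 0)*(-4*2) = -5*(-8) = 40)
(v - 41*8)/(-3570) = (40 - 41*8)/(-3570) = (40 - 328)*(-1/3570) = -288*(-1/3570) = 48/595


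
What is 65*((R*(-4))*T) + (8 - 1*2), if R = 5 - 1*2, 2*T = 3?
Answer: -1164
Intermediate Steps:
T = 3/2 (T = (½)*3 = 3/2 ≈ 1.5000)
R = 3 (R = 5 - 2 = 3)
65*((R*(-4))*T) + (8 - 1*2) = 65*((3*(-4))*(3/2)) + (8 - 1*2) = 65*(-12*3/2) + (8 - 2) = 65*(-18) + 6 = -1170 + 6 = -1164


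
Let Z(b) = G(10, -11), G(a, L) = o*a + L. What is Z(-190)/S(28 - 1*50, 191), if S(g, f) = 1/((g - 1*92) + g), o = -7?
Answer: 11016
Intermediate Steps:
G(a, L) = L - 7*a (G(a, L) = -7*a + L = L - 7*a)
Z(b) = -81 (Z(b) = -11 - 7*10 = -11 - 70 = -81)
S(g, f) = 1/(-92 + 2*g) (S(g, f) = 1/((g - 92) + g) = 1/((-92 + g) + g) = 1/(-92 + 2*g))
Z(-190)/S(28 - 1*50, 191) = -81/(1/(2*(-46 + (28 - 1*50)))) = -81/(1/(2*(-46 + (28 - 50)))) = -81/(1/(2*(-46 - 22))) = -81/((1/2)/(-68)) = -81/((1/2)*(-1/68)) = -81/(-1/136) = -81*(-136) = 11016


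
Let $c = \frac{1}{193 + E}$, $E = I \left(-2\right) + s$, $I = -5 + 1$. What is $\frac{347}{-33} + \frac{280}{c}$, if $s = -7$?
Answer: $\frac{1792213}{33} \approx 54310.0$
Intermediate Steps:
$I = -4$
$E = 1$ ($E = \left(-4\right) \left(-2\right) - 7 = 8 - 7 = 1$)
$c = \frac{1}{194}$ ($c = \frac{1}{193 + 1} = \frac{1}{194} \approx 0.0051546$)
$\frac{347}{-33} + \frac{280}{c} = \frac{347}{-33} + 280 \frac{1}{\frac{1}{194}} = 347 \left(- \frac{1}{33}\right) + 280 \cdot 194 = - \frac{347}{33} + 54320 = \frac{1792213}{33}$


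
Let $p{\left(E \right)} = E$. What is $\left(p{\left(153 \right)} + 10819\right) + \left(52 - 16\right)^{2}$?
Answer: $12268$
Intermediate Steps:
$\left(p{\left(153 \right)} + 10819\right) + \left(52 - 16\right)^{2} = \left(153 + 10819\right) + \left(52 - 16\right)^{2} = 10972 + 36^{2} = 10972 + 1296 = 12268$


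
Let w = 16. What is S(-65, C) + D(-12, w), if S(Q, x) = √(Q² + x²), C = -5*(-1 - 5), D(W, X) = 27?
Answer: 27 + 5*√205 ≈ 98.589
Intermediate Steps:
C = 30 (C = -5*(-6) = 30)
S(-65, C) + D(-12, w) = √((-65)² + 30²) + 27 = √(4225 + 900) + 27 = √5125 + 27 = 5*√205 + 27 = 27 + 5*√205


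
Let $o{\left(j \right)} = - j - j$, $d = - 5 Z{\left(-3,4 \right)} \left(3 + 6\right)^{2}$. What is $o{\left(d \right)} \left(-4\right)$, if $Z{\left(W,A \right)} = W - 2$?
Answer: $16200$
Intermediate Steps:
$Z{\left(W,A \right)} = -2 + W$
$d = 2025$ ($d = - 5 \left(-2 - 3\right) \left(3 + 6\right)^{2} = \left(-5\right) \left(-5\right) 9^{2} = 25 \cdot 81 = 2025$)
$o{\left(j \right)} = - 2 j$
$o{\left(d \right)} \left(-4\right) = \left(-2\right) 2025 \left(-4\right) = \left(-4050\right) \left(-4\right) = 16200$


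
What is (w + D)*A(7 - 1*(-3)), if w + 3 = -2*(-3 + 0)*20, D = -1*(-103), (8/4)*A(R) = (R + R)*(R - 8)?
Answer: 4400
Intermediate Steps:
A(R) = R*(-8 + R) (A(R) = ((R + R)*(R - 8))/2 = ((2*R)*(-8 + R))/2 = (2*R*(-8 + R))/2 = R*(-8 + R))
D = 103
w = 117 (w = -3 - 2*(-3 + 0)*20 = -3 - 2*(-3)*20 = -3 + 6*20 = -3 + 120 = 117)
(w + D)*A(7 - 1*(-3)) = (117 + 103)*((7 - 1*(-3))*(-8 + (7 - 1*(-3)))) = 220*((7 + 3)*(-8 + (7 + 3))) = 220*(10*(-8 + 10)) = 220*(10*2) = 220*20 = 4400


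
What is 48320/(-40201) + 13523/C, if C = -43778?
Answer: -379855869/251417054 ≈ -1.5109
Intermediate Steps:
48320/(-40201) + 13523/C = 48320/(-40201) + 13523/(-43778) = 48320*(-1/40201) + 13523*(-1/43778) = -48320/40201 - 13523/43778 = -379855869/251417054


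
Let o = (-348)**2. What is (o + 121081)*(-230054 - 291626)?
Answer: -126343070800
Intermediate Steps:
o = 121104
(o + 121081)*(-230054 - 291626) = (121104 + 121081)*(-230054 - 291626) = 242185*(-521680) = -126343070800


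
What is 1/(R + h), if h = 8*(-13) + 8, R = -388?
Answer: -1/484 ≈ -0.0020661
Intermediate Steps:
h = -96 (h = -104 + 8 = -96)
1/(R + h) = 1/(-388 - 96) = 1/(-484) = -1/484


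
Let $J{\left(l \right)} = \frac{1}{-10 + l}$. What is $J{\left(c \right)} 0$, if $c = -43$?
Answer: $0$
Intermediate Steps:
$J{\left(c \right)} 0 = \frac{1}{-10 - 43} \cdot 0 = \frac{1}{-53} \cdot 0 = \left(- \frac{1}{53}\right) 0 = 0$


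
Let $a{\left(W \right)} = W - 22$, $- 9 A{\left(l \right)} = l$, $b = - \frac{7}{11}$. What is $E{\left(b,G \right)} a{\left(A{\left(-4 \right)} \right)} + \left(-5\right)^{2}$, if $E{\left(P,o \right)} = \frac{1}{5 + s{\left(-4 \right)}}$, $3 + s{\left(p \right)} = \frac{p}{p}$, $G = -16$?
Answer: $\frac{481}{27} \approx 17.815$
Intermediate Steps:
$b = - \frac{7}{11}$ ($b = \left(-7\right) \frac{1}{11} = - \frac{7}{11} \approx -0.63636$)
$A{\left(l \right)} = - \frac{l}{9}$
$a{\left(W \right)} = -22 + W$
$s{\left(p \right)} = -2$ ($s{\left(p \right)} = -3 + \frac{p}{p} = -3 + 1 = -2$)
$E{\left(P,o \right)} = \frac{1}{3}$ ($E{\left(P,o \right)} = \frac{1}{5 - 2} = \frac{1}{3}$)
$E{\left(b,G \right)} a{\left(A{\left(-4 \right)} \right)} + \left(-5\right)^{2} = \frac{-22 - - \frac{4}{9}}{3} + \left(-5\right)^{2} = \frac{-22 + \frac{4}{9}}{3} + 25 = \frac{1}{3} \left(- \frac{194}{9}\right) + 25 = - \frac{194}{27} + 25 = \frac{481}{27}$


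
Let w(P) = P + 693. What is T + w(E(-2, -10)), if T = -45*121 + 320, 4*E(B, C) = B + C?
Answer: -4435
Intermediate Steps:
E(B, C) = B/4 + C/4 (E(B, C) = (B + C)/4 = B/4 + C/4)
w(P) = 693 + P
T = -5125 (T = -5445 + 320 = -5125)
T + w(E(-2, -10)) = -5125 + (693 + ((¼)*(-2) + (¼)*(-10))) = -5125 + (693 + (-½ - 5/2)) = -5125 + (693 - 3) = -5125 + 690 = -4435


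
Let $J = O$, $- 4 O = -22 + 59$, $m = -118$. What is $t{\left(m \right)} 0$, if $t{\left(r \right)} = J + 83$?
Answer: $0$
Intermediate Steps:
$O = - \frac{37}{4}$ ($O = - \frac{-22 + 59}{4} = \left(- \frac{1}{4}\right) 37 = - \frac{37}{4} \approx -9.25$)
$J = - \frac{37}{4} \approx -9.25$
$t{\left(r \right)} = \frac{295}{4}$ ($t{\left(r \right)} = - \frac{37}{4} + 83 = \frac{295}{4}$)
$t{\left(m \right)} 0 = \frac{295}{4} \cdot 0 = 0$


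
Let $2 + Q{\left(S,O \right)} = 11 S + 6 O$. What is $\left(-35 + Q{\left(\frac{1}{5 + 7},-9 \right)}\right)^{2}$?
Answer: $\frac{1168561}{144} \approx 8115.0$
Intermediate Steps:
$Q{\left(S,O \right)} = -2 + 6 O + 11 S$ ($Q{\left(S,O \right)} = -2 + \left(11 S + 6 O\right) = -2 + \left(6 O + 11 S\right) = -2 + 6 O + 11 S$)
$\left(-35 + Q{\left(\frac{1}{5 + 7},-9 \right)}\right)^{2} = \left(-35 + \left(-2 + 6 \left(-9\right) + \frac{11}{5 + 7}\right)\right)^{2} = \left(-35 - \left(56 - \frac{11}{12}\right)\right)^{2} = \left(-35 - \frac{661}{12}\right)^{2} = \left(- \frac{1081}{12}\right)^{2} = \frac{1168561}{144}$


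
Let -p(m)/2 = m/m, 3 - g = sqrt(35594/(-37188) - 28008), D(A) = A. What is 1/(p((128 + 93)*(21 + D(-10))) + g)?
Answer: 18594/520817143 + 3*I*sqrt(1075969802234)/520817143 ≈ 3.5702e-5 + 0.005975*I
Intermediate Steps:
g = 3 - I*sqrt(1075969802234)/6198 (g = 3 - sqrt(35594/(-37188) - 28008) = 3 - sqrt(35594*(-1/37188) - 28008) = 3 - sqrt(-17797/18594 - 28008) = 3 - sqrt(-520798549/18594) = 3 - I*sqrt(1075969802234)/6198 ≈ 3.0 - 167.36*I)
p(m) = -2 (p(m) = -2*m/m = -2*1 = -2)
1/(p((128 + 93)*(21 + D(-10))) + g) = 1/(-2 + (3 - I*sqrt(1075969802234)/6198)) = 1/(1 - I*sqrt(1075969802234)/6198)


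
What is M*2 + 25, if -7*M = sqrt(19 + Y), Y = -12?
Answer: 25 - 2*sqrt(7)/7 ≈ 24.244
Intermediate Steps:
M = -sqrt(7)/7 (M = -sqrt(19 - 12)/7 = -sqrt(7)/7 ≈ -0.37796)
M*2 + 25 = -sqrt(7)/7*2 + 25 = -2*sqrt(7)/7 + 25 = 25 - 2*sqrt(7)/7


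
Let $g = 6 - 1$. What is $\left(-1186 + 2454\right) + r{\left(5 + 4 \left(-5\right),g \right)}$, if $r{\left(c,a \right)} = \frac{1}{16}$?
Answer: $\frac{20289}{16} \approx 1268.1$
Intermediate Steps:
$g = 5$
$r{\left(c,a \right)} = \frac{1}{16}$
$\left(-1186 + 2454\right) + r{\left(5 + 4 \left(-5\right),g \right)} = \left(-1186 + 2454\right) + \frac{1}{16} = 1268 + \frac{1}{16} = \frac{20289}{16}$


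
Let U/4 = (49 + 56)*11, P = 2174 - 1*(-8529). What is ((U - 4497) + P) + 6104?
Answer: 16930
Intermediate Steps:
P = 10703 (P = 2174 + 8529 = 10703)
U = 4620 (U = 4*((49 + 56)*11) = 4*(105*11) = 4*1155 = 4620)
((U - 4497) + P) + 6104 = ((4620 - 4497) + 10703) + 6104 = (123 + 10703) + 6104 = 10826 + 6104 = 16930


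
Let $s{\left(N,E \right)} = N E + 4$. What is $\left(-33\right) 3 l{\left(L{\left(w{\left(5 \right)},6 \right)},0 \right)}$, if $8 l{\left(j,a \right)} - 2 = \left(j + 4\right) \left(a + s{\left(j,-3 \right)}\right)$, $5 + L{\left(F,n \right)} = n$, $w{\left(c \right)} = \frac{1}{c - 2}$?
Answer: $- \frac{693}{8} \approx -86.625$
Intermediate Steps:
$s{\left(N,E \right)} = 4 + E N$ ($s{\left(N,E \right)} = E N + 4 = 4 + E N$)
$w{\left(c \right)} = \frac{1}{-2 + c}$
$L{\left(F,n \right)} = -5 + n$
$l{\left(j,a \right)} = \frac{1}{4} + \frac{\left(4 + j\right) \left(4 + a - 3 j\right)}{8}$ ($l{\left(j,a \right)} = \frac{1}{4} + \frac{\left(j + 4\right) \left(a - \left(-4 + 3 j\right)\right)}{8} = \frac{1}{4} + \frac{\left(4 + j\right) \left(4 + a - 3 j\right)}{8}$)
$\left(-33\right) 3 l{\left(L{\left(w{\left(5 \right)},6 \right)},0 \right)} = \left(-33\right) 3 \left(\frac{9}{4} + \frac{1}{2} \cdot 0 - \left(-5 + 6\right) - \frac{3 \left(-5 + 6\right)^{2}}{8} + \frac{1}{8} \cdot 0 \left(-5 + 6\right)\right) = - 99 \left(\frac{9}{4} + 0 - 1 - \frac{3 \cdot 1^{2}}{8} + \frac{1}{8} \cdot 0 \cdot 1\right) = - 99 \left(\frac{9}{4} + 0 - 1 - \frac{3}{8} + 0\right) = \left(-99\right) \frac{7}{8} = - \frac{693}{8}$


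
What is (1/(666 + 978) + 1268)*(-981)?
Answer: -681661911/548 ≈ -1.2439e+6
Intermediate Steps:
(1/(666 + 978) + 1268)*(-981) = (1/1644 + 1268)*(-981) = (2084593/1644)*(-981) = -681661911/548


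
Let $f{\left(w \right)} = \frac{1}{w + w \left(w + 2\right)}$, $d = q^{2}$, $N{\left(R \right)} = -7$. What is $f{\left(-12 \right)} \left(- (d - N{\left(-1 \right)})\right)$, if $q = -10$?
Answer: $- \frac{107}{108} \approx -0.99074$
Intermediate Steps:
$d = 100$ ($d = \left(-10\right)^{2} = 100$)
$f{\left(w \right)} = \frac{1}{w + w \left(2 + w\right)}$
$f{\left(-12 \right)} \left(- (d - N{\left(-1 \right)})\right) = \frac{1}{\left(-12\right) \left(3 - 12\right)} \left(- (100 - -7)\right) = - \frac{1}{12 \left(-9\right)} \left(- (100 + 7)\right) = \left(- \frac{1}{12}\right) \left(- \frac{1}{9}\right) \left(\left(-1\right) 107\right) = \frac{1}{108} \left(-107\right) = - \frac{107}{108}$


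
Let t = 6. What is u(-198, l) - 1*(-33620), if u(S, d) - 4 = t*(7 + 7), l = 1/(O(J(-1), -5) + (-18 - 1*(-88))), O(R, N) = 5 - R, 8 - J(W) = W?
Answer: 33708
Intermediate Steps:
J(W) = 8 - W
l = 1/66 (l = 1/((5 - (8 - 1*(-1))) + (-18 - 1*(-88))) = 1/((5 - (8 + 1)) + (-18 + 88)) = 1/((5 - 1*9) + 70) = 1/((5 - 9) + 70) = 1/(-4 + 70) = 1/66 ≈ 0.015152)
u(S, d) = 88 (u(S, d) = 4 + 6*(7 + 7) = 4 + 6*14 = 4 + 84 = 88)
u(-198, l) - 1*(-33620) = 88 - 1*(-33620) = 88 + 33620 = 33708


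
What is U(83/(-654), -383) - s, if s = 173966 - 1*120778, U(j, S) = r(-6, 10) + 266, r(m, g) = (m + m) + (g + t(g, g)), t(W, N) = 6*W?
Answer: -52864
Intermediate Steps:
r(m, g) = 2*m + 7*g (r(m, g) = (m + m) + (g + 6*g) = 2*m + 7*g)
U(j, S) = 324 (U(j, S) = (2*(-6) + 7*10) + 266 = (-12 + 70) + 266 = 58 + 266 = 324)
s = 53188 (s = 173966 - 120778 = 53188)
U(83/(-654), -383) - s = 324 - 1*53188 = 324 - 53188 = -52864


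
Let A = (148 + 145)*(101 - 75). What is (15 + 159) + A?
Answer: 7792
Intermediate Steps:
A = 7618 (A = 293*26 = 7618)
(15 + 159) + A = (15 + 159) + 7618 = 174 + 7618 = 7792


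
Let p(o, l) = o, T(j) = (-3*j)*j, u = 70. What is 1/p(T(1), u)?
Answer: -1/3 ≈ -0.33333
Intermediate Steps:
T(j) = -3*j**2
1/p(T(1), u) = 1/(-3*1**2) = 1/(-3*1) = 1/(-3) = -1/3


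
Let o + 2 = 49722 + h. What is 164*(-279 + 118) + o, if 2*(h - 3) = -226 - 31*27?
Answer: 45575/2 ≈ 22788.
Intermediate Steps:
h = -1057/2 (h = 3 + (-226 - 31*27)/2 = 3 + (-226 - 837)/2 = 3 + (½)*(-1063) = 3 - 1063/2 = -1057/2 ≈ -528.50)
o = 98383/2 (o = -2 + (49722 - 1057/2) = -2 + 98387/2 = 98383/2 ≈ 49192.)
164*(-279 + 118) + o = 164*(-279 + 118) + 98383/2 = 164*(-161) + 98383/2 = -26404 + 98383/2 = 45575/2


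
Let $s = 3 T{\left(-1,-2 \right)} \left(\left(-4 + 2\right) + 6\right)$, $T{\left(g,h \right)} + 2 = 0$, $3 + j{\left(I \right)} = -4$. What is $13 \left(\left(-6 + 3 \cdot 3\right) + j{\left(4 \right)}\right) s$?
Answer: $1248$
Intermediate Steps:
$j{\left(I \right)} = -7$ ($j{\left(I \right)} = -3 - 4 = -7$)
$T{\left(g,h \right)} = -2$ ($T{\left(g,h \right)} = -2 + 0 = -2$)
$s = -24$ ($s = 3 \left(-2\right) \left(\left(-4 + 2\right) + 6\right) = - 6 \left(-2 + 6\right) = \left(-6\right) 4 = -24$)
$13 \left(\left(-6 + 3 \cdot 3\right) + j{\left(4 \right)}\right) s = 13 \left(\left(-6 + 3 \cdot 3\right) - 7\right) \left(-24\right) = 13 \left(\left(-6 + 9\right) - 7\right) \left(-24\right) = 13 \left(3 - 7\right) \left(-24\right) = 13 \left(-4\right) \left(-24\right) = \left(-52\right) \left(-24\right) = 1248$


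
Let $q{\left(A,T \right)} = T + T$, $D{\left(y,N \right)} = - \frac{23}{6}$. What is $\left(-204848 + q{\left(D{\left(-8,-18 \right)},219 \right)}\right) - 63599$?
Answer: $-268009$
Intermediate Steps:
$D{\left(y,N \right)} = - \frac{23}{6}$ ($D{\left(y,N \right)} = \left(-23\right) \frac{1}{6} = - \frac{23}{6}$)
$q{\left(A,T \right)} = 2 T$
$\left(-204848 + q{\left(D{\left(-8,-18 \right)},219 \right)}\right) - 63599 = \left(-204848 + 2 \cdot 219\right) - 63599 = \left(-204848 + 438\right) - 63599 = -204410 - 63599 = -268009$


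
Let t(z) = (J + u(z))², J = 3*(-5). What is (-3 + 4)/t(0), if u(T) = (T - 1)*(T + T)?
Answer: 1/225 ≈ 0.0044444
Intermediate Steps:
u(T) = 2*T*(-1 + T) (u(T) = (-1 + T)*(2*T) = 2*T*(-1 + T))
J = -15
t(z) = (-15 + 2*z*(-1 + z))²
(-3 + 4)/t(0) = (-3 + 4)/((-15 + 2*0*(-1 + 0))²) = 1/(-15 + 2*0*(-1))² = 1/(-15 + 0)² = 1/(-15)² = 1/225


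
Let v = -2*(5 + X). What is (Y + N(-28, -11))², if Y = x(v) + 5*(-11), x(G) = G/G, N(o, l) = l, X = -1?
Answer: 4225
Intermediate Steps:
v = -8 (v = -2*(5 - 1) = -2*4 = -8)
x(G) = 1
Y = -54 (Y = 1 + 5*(-11) = 1 - 55 = -54)
(Y + N(-28, -11))² = (-54 - 11)² = (-65)² = 4225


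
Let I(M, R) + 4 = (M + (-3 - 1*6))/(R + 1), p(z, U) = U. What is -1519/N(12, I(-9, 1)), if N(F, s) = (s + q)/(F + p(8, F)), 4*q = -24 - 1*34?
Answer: 72912/55 ≈ 1325.7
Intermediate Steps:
q = -29/2 (q = (-24 - 1*34)/4 = (-24 - 34)/4 = (¼)*(-58) = -29/2 ≈ -14.500)
I(M, R) = -4 + (-9 + M)/(1 + R) (I(M, R) = -4 + (M + (-3 - 1*6))/(R + 1) = -4 + (M + (-3 - 6))/(1 + R) = -4 + (M - 9)/(1 + R) = -4 + (-9 + M)/(1 + R))
N(F, s) = (-29/2 + s)/(2*F) (N(F, s) = (s - 29/2)/(F + F) = (-29/2 + s)/((2*F)) = (-29/2 + s)*(1/(2*F)) = (-29/2 + s)/(2*F))
-1519/N(12, I(-9, 1)) = -1519*48/(-29 + 2*((-13 - 9 - 4*1)/(1 + 1))) = -1519*48/(-29 + 2*((-13 - 9 - 4)/2)) = -1519*48/(-29 + 2*((½)*(-26))) = -1519*48/(-29 + 2*(-13)) = -1519*48/(-29 - 26) = -1519/((¼)*(1/12)*(-55)) = -1519/(-55/48) = -1519*(-48/55) = 72912/55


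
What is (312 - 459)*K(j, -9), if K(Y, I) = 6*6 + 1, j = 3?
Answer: -5439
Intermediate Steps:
K(Y, I) = 37 (K(Y, I) = 36 + 1 = 37)
(312 - 459)*K(j, -9) = (312 - 459)*37 = -147*37 = -5439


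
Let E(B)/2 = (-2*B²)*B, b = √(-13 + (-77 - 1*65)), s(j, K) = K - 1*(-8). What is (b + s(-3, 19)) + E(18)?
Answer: -23301 + I*√155 ≈ -23301.0 + 12.45*I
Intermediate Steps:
s(j, K) = 8 + K (s(j, K) = K + 8 = 8 + K)
b = I*√155 (b = √(-13 + (-77 - 65)) = √(-13 - 142) = √(-155) = I*√155 ≈ 12.45*I)
E(B) = -4*B³ (E(B) = 2*((-2*B²)*B) = 2*(-2*B³) = -4*B³)
(b + s(-3, 19)) + E(18) = (I*√155 + (8 + 19)) - 4*18³ = (I*√155 + 27) - 4*5832 = (27 + I*√155) - 23328 = -23301 + I*√155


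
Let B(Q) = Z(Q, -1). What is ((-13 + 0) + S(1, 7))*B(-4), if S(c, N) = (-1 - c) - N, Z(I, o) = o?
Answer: 22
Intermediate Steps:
S(c, N) = -1 - N - c
B(Q) = -1
((-13 + 0) + S(1, 7))*B(-4) = ((-13 + 0) + (-1 - 1*7 - 1*1))*(-1) = (-13 + (-1 - 7 - 1))*(-1) = (-13 - 9)*(-1) = -22*(-1) = 22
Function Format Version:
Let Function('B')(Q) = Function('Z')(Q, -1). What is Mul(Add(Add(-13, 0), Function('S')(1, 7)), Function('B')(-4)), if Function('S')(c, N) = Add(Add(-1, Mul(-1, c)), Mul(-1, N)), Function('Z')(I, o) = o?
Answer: 22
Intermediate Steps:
Function('S')(c, N) = Add(-1, Mul(-1, N), Mul(-1, c))
Function('B')(Q) = -1
Mul(Add(Add(-13, 0), Function('S')(1, 7)), Function('B')(-4)) = Mul(Add(Add(-13, 0), Add(-1, Mul(-1, 7), Mul(-1, 1))), -1) = Mul(Add(-13, Add(-1, -7, -1)), -1) = Mul(Add(-13, -9), -1) = Mul(-22, -1) = 22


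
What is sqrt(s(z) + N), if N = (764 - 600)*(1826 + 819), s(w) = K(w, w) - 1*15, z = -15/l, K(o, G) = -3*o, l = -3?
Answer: 25*sqrt(694) ≈ 658.60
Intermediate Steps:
z = 5 (z = -15/(-3) = -15*(-1/3) = 5)
s(w) = -15 - 3*w (s(w) = -3*w - 1*15 = -3*w - 15 = -15 - 3*w)
N = 433780 (N = 164*2645 = 433780)
sqrt(s(z) + N) = sqrt((-15 - 3*5) + 433780) = sqrt((-15 - 15) + 433780) = sqrt(-30 + 433780) = sqrt(433750) = 25*sqrt(694)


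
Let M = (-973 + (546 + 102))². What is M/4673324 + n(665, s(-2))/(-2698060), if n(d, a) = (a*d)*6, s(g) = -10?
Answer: 23572410755/630445427572 ≈ 0.037390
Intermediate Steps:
n(d, a) = 6*a*d
M = 105625 (M = (-973 + 648)² = (-325)² = 105625)
M/4673324 + n(665, s(-2))/(-2698060) = 105625/4673324 + (6*(-10)*665)/(-2698060) = 105625*(1/4673324) - 39900*(-1/2698060) = 105625/4673324 + 1995/134903 = 23572410755/630445427572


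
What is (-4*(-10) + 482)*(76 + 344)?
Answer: 219240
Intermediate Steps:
(-4*(-10) + 482)*(76 + 344) = (40 + 482)*420 = 522*420 = 219240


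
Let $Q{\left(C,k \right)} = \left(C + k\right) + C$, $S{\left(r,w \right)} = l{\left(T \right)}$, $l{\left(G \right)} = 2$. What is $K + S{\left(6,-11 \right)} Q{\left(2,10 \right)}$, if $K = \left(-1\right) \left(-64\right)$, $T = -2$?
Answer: $92$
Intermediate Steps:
$S{\left(r,w \right)} = 2$
$K = 64$
$Q{\left(C,k \right)} = k + 2 C$
$K + S{\left(6,-11 \right)} Q{\left(2,10 \right)} = 64 + 2 \left(10 + 2 \cdot 2\right) = 64 + 2 \left(10 + 4\right) = 64 + 2 \cdot 14 = 64 + 28 = 92$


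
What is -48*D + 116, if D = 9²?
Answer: -3772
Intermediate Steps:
D = 81
-48*D + 116 = -48*81 + 116 = -3888 + 116 = -3772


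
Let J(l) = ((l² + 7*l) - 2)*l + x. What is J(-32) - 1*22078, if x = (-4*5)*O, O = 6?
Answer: -47734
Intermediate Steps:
x = -120 (x = -4*5*6 = -20*6 = -120)
J(l) = -120 + l*(-2 + l² + 7*l) (J(l) = ((l² + 7*l) - 2)*l - 120 = (-2 + l² + 7*l)*l - 120 = l*(-2 + l² + 7*l) - 120 = -120 + l*(-2 + l² + 7*l))
J(-32) - 1*22078 = (-120 + (-32)³ - 2*(-32) + 7*(-32)²) - 1*22078 = (-120 - 32768 + 64 + 7*1024) - 22078 = (-120 - 32768 + 64 + 7168) - 22078 = -25656 - 22078 = -47734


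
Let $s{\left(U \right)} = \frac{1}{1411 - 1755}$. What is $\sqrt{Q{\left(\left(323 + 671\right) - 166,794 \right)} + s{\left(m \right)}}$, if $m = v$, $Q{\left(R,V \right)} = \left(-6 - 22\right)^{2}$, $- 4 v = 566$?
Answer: $\frac{\sqrt{23193770}}{172} \approx 28.0$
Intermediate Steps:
$v = - \frac{283}{2}$ ($v = \left(- \frac{1}{4}\right) 566 = - \frac{283}{2} \approx -141.5$)
$Q{\left(R,V \right)} = 784$ ($Q{\left(R,V \right)} = \left(-28\right)^{2} = 784$)
$m = - \frac{283}{2} \approx -141.5$
$s{\left(U \right)} = - \frac{1}{344}$ ($s{\left(U \right)} = \frac{1}{-344} = - \frac{1}{344}$)
$\sqrt{Q{\left(\left(323 + 671\right) - 166,794 \right)} + s{\left(m \right)}} = \sqrt{784 - \frac{1}{344}} = \sqrt{\frac{269695}{344}} = \frac{\sqrt{23193770}}{172}$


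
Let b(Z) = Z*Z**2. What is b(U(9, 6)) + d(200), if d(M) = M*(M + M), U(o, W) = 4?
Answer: 80064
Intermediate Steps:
b(Z) = Z**3
d(M) = 2*M**2 (d(M) = M*(2*M) = 2*M**2)
b(U(9, 6)) + d(200) = 4**3 + 2*200**2 = 64 + 2*40000 = 64 + 80000 = 80064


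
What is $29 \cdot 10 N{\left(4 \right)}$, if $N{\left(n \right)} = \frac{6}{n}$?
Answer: $435$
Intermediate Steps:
$29 \cdot 10 N{\left(4 \right)} = 29 \cdot 10 \cdot \frac{6}{4} = 290 \cdot 6 \cdot \frac{1}{4} = 290 \cdot \frac{3}{2} = 435$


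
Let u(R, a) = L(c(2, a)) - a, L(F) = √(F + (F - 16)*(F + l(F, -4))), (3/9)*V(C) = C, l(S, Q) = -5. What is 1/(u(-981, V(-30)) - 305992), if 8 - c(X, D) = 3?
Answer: -305902/93576033599 - √5/93576033599 ≈ -3.2690e-6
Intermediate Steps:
c(X, D) = 5 (c(X, D) = 8 - 1*3 = 8 - 3 = 5)
V(C) = 3*C
L(F) = √(F + (-16 + F)*(-5 + F)) (L(F) = √(F + (F - 16)*(F - 5)) = √(F + (-16 + F)*(-5 + F)))
u(R, a) = √5 - a (u(R, a) = √(80 + 5² - 20*5) - a = √(80 + 25 - 100) - a = √5 - a)
1/(u(-981, V(-30)) - 305992) = 1/((√5 - 3*(-30)) - 305992) = 1/((√5 - 1*(-90)) - 305992) = 1/((√5 + 90) - 305992) = 1/((90 + √5) - 305992) = 1/(-305902 + √5)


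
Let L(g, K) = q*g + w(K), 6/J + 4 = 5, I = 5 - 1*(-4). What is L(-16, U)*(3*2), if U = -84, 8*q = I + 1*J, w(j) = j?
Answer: -684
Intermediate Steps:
I = 9 (I = 5 + 4 = 9)
J = 6 (J = 6/(-4 + 5) = 6/1 = 6*1 = 6)
q = 15/8 (q = (9 + 1*6)/8 = (9 + 6)/8 = (1/8)*15 = 15/8 ≈ 1.8750)
L(g, K) = K + 15*g/8 (L(g, K) = 15*g/8 + K = K + 15*g/8)
L(-16, U)*(3*2) = (-84 + (15/8)*(-16))*(3*2) = (-84 - 30)*6 = -114*6 = -684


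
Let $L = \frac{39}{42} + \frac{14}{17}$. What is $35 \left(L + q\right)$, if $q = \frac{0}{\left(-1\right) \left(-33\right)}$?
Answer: $\frac{2085}{34} \approx 61.324$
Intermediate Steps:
$L = \frac{417}{238}$ ($L = 39 \cdot \frac{1}{42} + 14 \cdot \frac{1}{17} = \frac{13}{14} + \frac{14}{17} = \frac{417}{238} \approx 1.7521$)
$q = 0$ ($q = \frac{0}{33} = 0 \cdot \frac{1}{33} = 0$)
$35 \left(L + q\right) = 35 \left(\frac{417}{238} + 0\right) = 35 \cdot \frac{417}{238} = \frac{2085}{34}$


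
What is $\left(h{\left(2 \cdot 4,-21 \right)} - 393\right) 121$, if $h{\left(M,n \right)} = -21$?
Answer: $-50094$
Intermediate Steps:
$\left(h{\left(2 \cdot 4,-21 \right)} - 393\right) 121 = \left(-21 - 393\right) 121 = \left(-414\right) 121 = -50094$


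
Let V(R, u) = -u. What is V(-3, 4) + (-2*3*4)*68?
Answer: -1636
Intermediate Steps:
V(-3, 4) + (-2*3*4)*68 = -1*4 + (-2*3*4)*68 = -4 - 6*4*68 = -4 - 24*68 = -4 - 1632 = -1636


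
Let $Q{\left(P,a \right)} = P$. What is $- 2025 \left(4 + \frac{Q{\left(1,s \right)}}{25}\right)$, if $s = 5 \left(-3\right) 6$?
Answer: $-8181$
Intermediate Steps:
$s = -90$ ($s = \left(-15\right) 6 = -90$)
$- 2025 \left(4 + \frac{Q{\left(1,s \right)}}{25}\right) = - 2025 \left(4 + 1 \cdot \frac{1}{25}\right) = - 2025 \left(4 + \frac{1}{25}\right) = \left(-2025\right) \frac{101}{25} = -8181$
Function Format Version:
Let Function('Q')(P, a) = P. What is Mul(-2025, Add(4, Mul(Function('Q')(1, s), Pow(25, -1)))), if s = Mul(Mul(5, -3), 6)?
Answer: -8181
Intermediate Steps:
s = -90 (s = Mul(-15, 6) = -90)
Mul(-2025, Add(4, Mul(Function('Q')(1, s), Pow(25, -1)))) = Mul(-2025, Add(4, Mul(1, Pow(25, -1)))) = Mul(-2025, Add(4, Mul(1, Rational(1, 25)))) = Mul(-2025, Add(4, Rational(1, 25))) = Mul(-2025, Rational(101, 25)) = -8181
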